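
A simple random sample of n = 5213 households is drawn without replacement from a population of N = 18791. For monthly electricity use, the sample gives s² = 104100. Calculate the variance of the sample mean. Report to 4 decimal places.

14.4294

Under SRS without replacement, Var(ȳ) = (1 − f)·s²/n with f = n/N = 5213/18791 = 0.27742004.
Var(ȳ) = (1 − 0.27742004)·104100/5213 = 0.72257996·19.969308 = 14.429421.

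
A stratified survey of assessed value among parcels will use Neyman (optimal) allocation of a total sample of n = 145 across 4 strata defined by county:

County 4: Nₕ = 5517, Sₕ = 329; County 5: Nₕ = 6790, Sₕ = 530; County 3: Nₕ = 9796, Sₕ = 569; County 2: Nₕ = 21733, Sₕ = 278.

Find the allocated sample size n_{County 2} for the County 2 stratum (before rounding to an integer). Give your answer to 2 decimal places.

Neyman allocation: nₕ = n·NₕSₕ / Σⱼ NⱼSⱼ.
Σ NⱼSⱼ = 5517·329 + 6790·530 + 9796·569 + 21733·278 = 1.7029491 × 10^7.
n_{County 2} = 145·21733·278 / (1.7029491 × 10^7) = 51.44.

51.44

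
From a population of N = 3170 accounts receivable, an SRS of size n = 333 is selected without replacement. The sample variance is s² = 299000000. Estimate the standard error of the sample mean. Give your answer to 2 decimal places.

Under SRS without replacement, Var(ȳ) = (1 − f)·s²/n with f = n/N = 333/3170 = 0.10504732.
Var(ȳ) = (1 − 0.10504732)·299000000/333 = 0.89495268·897897.9 = 803576.13.
SE(ȳ) = √(803576.13) = 896.42.

896.42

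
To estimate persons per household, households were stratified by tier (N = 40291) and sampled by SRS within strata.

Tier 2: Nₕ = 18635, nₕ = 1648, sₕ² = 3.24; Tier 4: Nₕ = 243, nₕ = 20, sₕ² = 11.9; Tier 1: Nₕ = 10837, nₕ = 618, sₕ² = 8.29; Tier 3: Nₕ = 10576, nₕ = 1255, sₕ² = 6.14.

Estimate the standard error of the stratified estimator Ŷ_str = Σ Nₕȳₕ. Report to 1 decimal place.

1619.4

Var(Ŷ_str) = Σₕ Nₕ²(1 − fₕ)sₕ²/nₕ.
Tier 2: 18635²·(1 − 1648/18635)·3.24/1648 = 622348.84.
Tier 4: 243²·(1 − 20/243)·11.9/20 = 32242.455.
Tier 1: 10837²·(1 − 618/10837)·8.29/618 = 1.4855372 × 10^6.
Tier 3: 10576²·(1 − 1255/10576)·6.14/1255 = 482290.38.
Sum = 2.6224189 × 10^6.
SE = √(2.6224189 × 10^6) = 1619.4.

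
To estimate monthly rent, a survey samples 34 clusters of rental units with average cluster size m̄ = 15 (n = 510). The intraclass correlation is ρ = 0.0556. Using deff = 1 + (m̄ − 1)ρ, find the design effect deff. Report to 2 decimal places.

deff = 1 + (15 − 1)·0.0556 = 1 + 0.7784 = 1.7784.

1.78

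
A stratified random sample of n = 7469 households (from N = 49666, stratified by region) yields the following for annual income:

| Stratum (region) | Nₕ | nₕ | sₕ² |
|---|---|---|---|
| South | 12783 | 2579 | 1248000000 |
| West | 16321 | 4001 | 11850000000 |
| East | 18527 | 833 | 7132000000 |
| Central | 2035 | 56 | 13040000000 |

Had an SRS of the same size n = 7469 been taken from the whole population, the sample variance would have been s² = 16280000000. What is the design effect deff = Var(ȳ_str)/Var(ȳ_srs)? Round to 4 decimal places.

Var(ȳ_str) = Σ Wₕ²(1−fₕ)sₕ²/nₕ with Wₕ = Nₕ/49666:
  South: (12783/49666)²·(1−2579/12783)·1248000000/2579 = 25588.694
  West: (16321/49666)²·(1−4001/16321)·11850000000/4001 = 241428.7
  East: (18527/49666)²·(1−833/18527)·7132000000/833 = 1.1378345 × 10^6
  Central: (2035/49666)²·(1−56/2035)·13040000000/56 = 380173.12
  → Var(ȳ_str) = 1.785025 × 10^6.
Var(ȳ_srs) = (1 − 7469/49666)·16280000000/7469 = 1.8518864 × 10^6.
deff = (1.785025 × 10^6) / (1.8518864 × 10^6) = 0.9639.

0.9639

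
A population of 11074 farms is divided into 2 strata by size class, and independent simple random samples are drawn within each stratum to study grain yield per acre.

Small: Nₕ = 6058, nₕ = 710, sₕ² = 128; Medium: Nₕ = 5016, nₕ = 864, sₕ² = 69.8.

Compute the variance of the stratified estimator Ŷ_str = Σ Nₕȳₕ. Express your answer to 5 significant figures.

7.5233 × 10^6

Var(Ŷ_str) = Σₕ Nₕ²(1 − fₕ)sₕ²/nₕ.
Small: 6058²·(1 − 710/6058)·128/710 = 5.8407994 × 10^6.
Medium: 5016²·(1 − 864/5016)·69.8/864 = 1.6825057 × 10^6.
Sum = 7.5233051 × 10^6.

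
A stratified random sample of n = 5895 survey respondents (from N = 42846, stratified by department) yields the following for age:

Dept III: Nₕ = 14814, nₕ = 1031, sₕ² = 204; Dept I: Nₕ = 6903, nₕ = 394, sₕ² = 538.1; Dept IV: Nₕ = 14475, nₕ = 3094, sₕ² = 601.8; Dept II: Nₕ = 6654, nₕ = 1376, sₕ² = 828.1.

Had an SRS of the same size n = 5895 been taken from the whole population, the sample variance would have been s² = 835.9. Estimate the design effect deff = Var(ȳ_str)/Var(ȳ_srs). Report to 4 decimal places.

Var(ȳ_str) = Σ Wₕ²(1−fₕ)sₕ²/nₕ with Wₕ = Nₕ/42846:
  Dept III: (14814/42846)²·(1−1031/14814)·204/1031 = 0.022007314
  Dept I: (6903/42846)²·(1−394/6903)·538.1/394 = 0.033427073
  Dept IV: (14475/42846)²·(1−3094/14475)·601.8/3094 = 0.017454616
  Dept II: (6654/42846)²·(1−1376/6654)·828.1/1376 = 0.011513198
  → Var(ȳ_str) = 0.084402201.
Var(ȳ_srs) = (1 − 5895/42846)·835.9/5895 = 0.12228873.
deff = 0.084402201 / 0.12228873 = 0.6902.

0.6902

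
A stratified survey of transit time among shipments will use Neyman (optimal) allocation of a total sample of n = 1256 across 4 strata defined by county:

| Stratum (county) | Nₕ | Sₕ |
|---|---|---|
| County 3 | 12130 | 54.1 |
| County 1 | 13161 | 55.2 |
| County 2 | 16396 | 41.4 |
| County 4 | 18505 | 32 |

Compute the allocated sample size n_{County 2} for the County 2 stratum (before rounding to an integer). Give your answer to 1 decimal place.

Neyman allocation: nₕ = n·NₕSₕ / Σⱼ NⱼSⱼ.
Σ NⱼSⱼ = 12130·54.1 + 13161·55.2 + 16396·41.4 + 18505·32 = 2.6536746 × 10^6.
n_{County 2} = 1256·16396·41.4 / (2.6536746 × 10^6) = 321.3.

321.3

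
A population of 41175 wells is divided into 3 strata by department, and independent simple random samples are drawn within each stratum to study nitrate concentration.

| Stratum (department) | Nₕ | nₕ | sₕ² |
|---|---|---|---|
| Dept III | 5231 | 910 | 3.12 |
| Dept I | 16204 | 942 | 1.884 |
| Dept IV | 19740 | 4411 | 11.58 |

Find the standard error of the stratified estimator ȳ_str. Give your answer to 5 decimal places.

Var(ȳ_str) = Σₕ Wₕ²(1 − fₕ)sₕ²/nₕ with Wₕ = Nₕ/N, N = 41175.
Dept III: Wₕ = 0.12704311; term = 0.12704311²·(1 − 0.17396291)·3.12/910 = 4.5710395 × 10^-5.
Dept I: Wₕ = 0.39353977; term = 0.39353977²·(1 − 0.05813379)·1.884/942 = 2.9174033 × 10^-4.
Dept IV: Wₕ = 0.47941712; term = 0.47941712²·(1 − 0.22345491)·11.58/4411 = 4.6856005 × 10^-4.
Sum = 8.0601078 × 10^-4.
SE = √(8.0601078 × 10^-4) = 0.02839.

0.02839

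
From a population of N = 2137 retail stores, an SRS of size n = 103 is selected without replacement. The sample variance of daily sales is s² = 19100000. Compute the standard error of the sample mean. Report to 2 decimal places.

Under SRS without replacement, Var(ȳ) = (1 − f)·s²/n with f = n/N = 103/2137 = 0.04819841.
Var(ȳ) = (1 − 0.04819841)·19100000/103 = 0.95180159·185436.89 = 176499.13.
SE(ȳ) = √(176499.13) = 420.12.

420.12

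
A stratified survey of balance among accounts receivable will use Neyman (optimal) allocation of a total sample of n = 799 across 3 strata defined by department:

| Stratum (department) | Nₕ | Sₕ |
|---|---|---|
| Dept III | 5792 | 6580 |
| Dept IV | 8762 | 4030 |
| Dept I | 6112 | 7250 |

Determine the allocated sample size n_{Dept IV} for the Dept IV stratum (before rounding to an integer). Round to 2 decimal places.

Neyman allocation: nₕ = n·NₕSₕ / Σⱼ NⱼSⱼ.
Σ NⱼSⱼ = 5792·6580 + 8762·4030 + 6112·7250 = 1.1773422 × 10^8.
n_{Dept IV} = 799·8762·4030 / (1.1773422 × 10^8) = 239.64.

239.64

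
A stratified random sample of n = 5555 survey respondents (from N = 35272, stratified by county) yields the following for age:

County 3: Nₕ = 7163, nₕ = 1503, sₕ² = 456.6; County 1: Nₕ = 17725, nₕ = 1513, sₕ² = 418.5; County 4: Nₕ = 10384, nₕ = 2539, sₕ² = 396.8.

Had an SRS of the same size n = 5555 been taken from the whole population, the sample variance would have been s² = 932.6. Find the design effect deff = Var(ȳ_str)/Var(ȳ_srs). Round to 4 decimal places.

Var(ȳ_str) = Σ Wₕ²(1−fₕ)sₕ²/nₕ with Wₕ = Nₕ/35272:
  County 3: (7163/35272)²·(1−1503/7163)·456.6/1503 = 0.0098998391
  County 1: (17725/35272)²·(1−1513/17725)·418.5/1513 = 0.063887987
  County 4: (10384/35272)²·(1−2539/10384)·396.8/2539 = 0.010233081
  → Var(ȳ_str) = 0.084020907.
Var(ȳ_srs) = (1 − 5555/35272)·932.6/5555 = 0.14144455.
deff = 0.084020907 / 0.14144455 = 0.5940.

0.5940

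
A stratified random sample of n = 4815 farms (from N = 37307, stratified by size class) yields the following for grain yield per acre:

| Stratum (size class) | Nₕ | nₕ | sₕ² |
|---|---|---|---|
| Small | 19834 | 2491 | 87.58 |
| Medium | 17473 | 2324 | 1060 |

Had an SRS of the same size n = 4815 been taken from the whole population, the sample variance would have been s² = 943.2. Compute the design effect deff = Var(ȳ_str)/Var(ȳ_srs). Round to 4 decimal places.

Var(ȳ_str) = Σ Wₕ²(1−fₕ)sₕ²/nₕ with Wₕ = Nₕ/37307:
  Small: (19834/37307)²·(1−2491/19834)·87.58/2491 = 0.008689306
  Medium: (17473/37307)²·(1−2324/17473)·1060/2324 = 0.086744217
  → Var(ȳ_str) = 0.095433523.
Var(ȳ_srs) = (1 − 4815/37307)·943.2/4815 = 0.17060573.
deff = 0.095433523 / 0.17060573 = 0.5594.

0.5594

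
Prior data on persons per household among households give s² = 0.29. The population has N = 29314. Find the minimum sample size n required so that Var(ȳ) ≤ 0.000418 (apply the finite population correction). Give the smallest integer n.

Without fpc, n₀ = s²/D = 0.29/0.000418 = 693.7799.
With fpc, (1 − n/N)·s²/n ≤ D requires n ≥ n₀/(1 + n₀/N) = 693.7799/(1 + 693.7799/29314) = 677.7397.
Rounding up, n = 678.

678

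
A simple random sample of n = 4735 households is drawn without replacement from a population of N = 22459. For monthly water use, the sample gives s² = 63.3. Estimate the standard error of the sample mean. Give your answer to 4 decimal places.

Under SRS without replacement, Var(ȳ) = (1 − f)·s²/n with f = n/N = 4735/22459 = 0.21082862.
Var(ȳ) = (1 − 0.21082862)·63.3/4735 = 0.78917138·0.013368532 = 0.010550063.
SE(ȳ) = √(0.010550063) = 0.1027.

0.1027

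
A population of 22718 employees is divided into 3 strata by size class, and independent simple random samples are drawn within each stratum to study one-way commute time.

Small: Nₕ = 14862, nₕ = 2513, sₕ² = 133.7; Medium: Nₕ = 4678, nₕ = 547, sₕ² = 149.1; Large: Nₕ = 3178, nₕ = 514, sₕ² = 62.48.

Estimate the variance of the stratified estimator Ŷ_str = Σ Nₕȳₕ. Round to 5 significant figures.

Var(Ŷ_str) = Σₕ Nₕ²(1 − fₕ)sₕ²/nₕ.
Small: 14862²·(1 − 2513/14862)·133.7/2513 = 9.7644541 × 10^6.
Medium: 4678²·(1 − 547/4678)·149.1/547 = 5.2675144 × 10^6.
Large: 3178²·(1 − 514/3178)·62.48/514 = 1.02912 × 10^6.
Sum = 1.6061089 × 10^7.

1.6061 × 10^7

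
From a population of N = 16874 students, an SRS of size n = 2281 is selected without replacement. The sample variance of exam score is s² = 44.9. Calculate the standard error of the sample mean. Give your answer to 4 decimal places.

0.1305

Under SRS without replacement, Var(ȳ) = (1 − f)·s²/n with f = n/N = 2281/16874 = 0.13517838.
Var(ȳ) = (1 − 0.13517838)·44.9/2281 = 0.86482162·0.019684349 = 0.017023451.
SE(ȳ) = √(0.017023451) = 0.1305.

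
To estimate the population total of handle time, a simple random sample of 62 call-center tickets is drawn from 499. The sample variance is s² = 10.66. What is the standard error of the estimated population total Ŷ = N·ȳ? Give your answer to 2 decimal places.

Var(Ŷ) = N²·Var(ȳ) = N²·(1 − n/N)·s²/n.
f = 62/499 = 0.12424850; Var(ȳ) = 0.87575150·10.66/62 = 0.15057276.
Var(Ŷ) = 499² · 0.15057276 = 37492.768.
SE(Ŷ) = √(37492.768) = 193.63.

193.63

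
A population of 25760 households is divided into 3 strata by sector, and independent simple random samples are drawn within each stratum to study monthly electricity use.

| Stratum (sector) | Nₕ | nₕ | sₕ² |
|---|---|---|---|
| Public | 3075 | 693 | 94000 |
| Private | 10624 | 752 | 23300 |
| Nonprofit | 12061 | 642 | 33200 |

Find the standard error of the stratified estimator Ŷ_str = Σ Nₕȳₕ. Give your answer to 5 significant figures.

Var(Ŷ_str) = Σₕ Nₕ²(1 − fₕ)sₕ²/nₕ.
Public: 3075²·(1 − 693/3075)·94000/693 = 9.9353117 × 10^8.
Private: 10624²·(1 − 752/10624)·23300/752 = 3.2496103 × 10^9.
Nonprofit: 12061²·(1 − 642/12061)·33200/642 = 7.1222046 × 10^9.
Sum = 1.1365346 × 10^10.
SE = √(1.1365346 × 10^10) = 106610.

106610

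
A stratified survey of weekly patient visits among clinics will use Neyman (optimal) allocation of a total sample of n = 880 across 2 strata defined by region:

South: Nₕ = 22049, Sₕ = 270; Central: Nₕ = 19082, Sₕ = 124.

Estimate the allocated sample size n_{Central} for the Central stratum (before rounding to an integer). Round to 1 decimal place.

250.3

Neyman allocation: nₕ = n·NₕSₕ / Σⱼ NⱼSⱼ.
Σ NⱼSⱼ = 22049·270 + 19082·124 = 8.319398 × 10^6.
n_{Central} = 880·19082·124 / (8.319398 × 10^6) = 250.3.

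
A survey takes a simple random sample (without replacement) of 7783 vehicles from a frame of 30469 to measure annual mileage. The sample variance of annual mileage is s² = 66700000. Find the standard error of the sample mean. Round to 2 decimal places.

79.88

Under SRS without replacement, Var(ȳ) = (1 − f)·s²/n with f = n/N = 7783/30469 = 0.25543996.
Var(ȳ) = (1 − 0.25543996)·66700000/7783 = 0.74456004·8569.9602 = 6380.8499.
SE(ȳ) = √(6380.8499) = 79.88.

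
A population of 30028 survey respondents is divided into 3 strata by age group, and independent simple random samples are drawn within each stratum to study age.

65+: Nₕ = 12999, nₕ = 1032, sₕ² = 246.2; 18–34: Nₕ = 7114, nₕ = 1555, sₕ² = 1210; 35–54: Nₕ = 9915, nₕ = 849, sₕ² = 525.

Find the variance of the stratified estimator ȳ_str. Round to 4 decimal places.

Var(ȳ_str) = Σₕ Wₕ²(1 − fₕ)sₕ²/nₕ with Wₕ = Nₕ/N, N = 30028.
65+: Wₕ = 0.43289596; term = 0.43289596²·(1 − 0.07939072)·246.2/1032 = 0.041157669.
18–34: Wₕ = 0.23691222; term = 0.23691222²·(1 − 0.21858308)·1210/1555 = 0.034128146.
35–54: Wₕ = 0.33019182; term = 0.33019182²·(1 − 0.08562784)·525/849 = 0.061646331.
Sum = 0.13693215.

0.1369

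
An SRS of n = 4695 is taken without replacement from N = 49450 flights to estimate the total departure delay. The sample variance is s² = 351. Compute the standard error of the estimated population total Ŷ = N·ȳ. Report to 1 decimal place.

Var(Ŷ) = N²·Var(ȳ) = N²·(1 − n/N)·s²/n.
f = 4695/49450 = 0.09494439; Var(ȳ) = 0.90505561·351/4695 = 0.067662305.
Var(Ŷ) = 49450² · 0.067662305 = 1.654548 × 10^8.
SE(Ŷ) = √(1.654548 × 10^8) = 12862.9.

12862.9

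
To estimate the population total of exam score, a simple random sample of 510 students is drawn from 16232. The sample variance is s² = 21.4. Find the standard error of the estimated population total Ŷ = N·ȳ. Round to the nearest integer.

3272

Var(Ŷ) = N²·Var(ȳ) = N²·(1 − n/N)·s²/n.
f = 510/16232 = 0.03141942; Var(ȳ) = 0.96858058·21.4/510 = 0.040642401.
Var(Ŷ) = 16232² · 0.040642401 = 1.0708371 × 10^7.
SE(Ŷ) = √(1.0708371 × 10^7) = 3272.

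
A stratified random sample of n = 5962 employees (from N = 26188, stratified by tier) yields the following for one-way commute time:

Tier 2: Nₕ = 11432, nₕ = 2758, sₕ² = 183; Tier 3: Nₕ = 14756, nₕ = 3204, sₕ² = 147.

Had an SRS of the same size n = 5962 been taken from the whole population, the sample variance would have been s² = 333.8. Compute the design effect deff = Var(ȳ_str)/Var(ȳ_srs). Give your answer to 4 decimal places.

0.4856

Var(ȳ_str) = Σ Wₕ²(1−fₕ)sₕ²/nₕ with Wₕ = Nₕ/26188:
  Tier 2: (11432/26188)²·(1−2758/11432)·183/2758 = 0.0095938693
  Tier 3: (14756/26188)²·(1−3204/14756)·147/3204 = 0.011403705
  → Var(ȳ_str) = 0.020997574.
Var(ȳ_srs) = (1 − 5962/26188)·333.8/5962 = 0.043241628.
deff = 0.020997574 / 0.043241628 = 0.4856.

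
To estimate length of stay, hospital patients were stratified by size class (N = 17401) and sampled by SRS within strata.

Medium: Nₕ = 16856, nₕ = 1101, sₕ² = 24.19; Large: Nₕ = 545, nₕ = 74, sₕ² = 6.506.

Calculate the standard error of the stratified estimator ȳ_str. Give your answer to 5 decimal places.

0.13908

Var(ȳ_str) = Σₕ Wₕ²(1 − fₕ)sₕ²/nₕ with Wₕ = Nₕ/N, N = 17401.
Medium: Wₕ = 0.96867996; term = 0.96867996²·(1 − 0.06531799)·24.19/1101 = 0.019269616.
Large: Wₕ = 0.03132004; term = 0.03132004²·(1 − 0.13577982)·6.506/74 = 7.4533469 × 10^-5.
Sum = 0.019344149.
SE = √(0.019344149) = 0.13908.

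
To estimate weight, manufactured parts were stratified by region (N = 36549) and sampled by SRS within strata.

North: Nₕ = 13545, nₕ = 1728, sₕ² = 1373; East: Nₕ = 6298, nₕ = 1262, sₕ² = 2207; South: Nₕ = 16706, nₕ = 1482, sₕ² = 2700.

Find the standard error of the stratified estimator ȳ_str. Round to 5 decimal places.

0.69541

Var(ȳ_str) = Σₕ Wₕ²(1 − fₕ)sₕ²/nₕ with Wₕ = Nₕ/N, N = 36549.
North: Wₕ = 0.37059837; term = 0.37059837²·(1 − 0.12757475)·1373/1728 = 0.095205502.
East: Wₕ = 0.17231662; term = 0.17231662²·(1 − 0.20038107)·2207/1262 = 0.0415222.
South: Wₕ = 0.45708501; term = 0.45708501²·(1 − 0.08871064)·2700/1482 = 0.34686926.
Sum = 0.48359696.
SE = √(0.48359696) = 0.69541.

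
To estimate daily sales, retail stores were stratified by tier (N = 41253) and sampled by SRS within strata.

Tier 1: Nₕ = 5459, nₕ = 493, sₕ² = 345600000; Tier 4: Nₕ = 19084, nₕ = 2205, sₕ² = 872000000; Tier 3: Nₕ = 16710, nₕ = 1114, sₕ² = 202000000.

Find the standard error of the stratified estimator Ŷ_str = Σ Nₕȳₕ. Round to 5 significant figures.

Var(Ŷ_str) = Σₕ Nₕ²(1 − fₕ)sₕ²/nₕ.
Tier 1: 5459²·(1 − 493/5459)·345600000/493 = 1.900407 × 10^13.
Tier 4: 19084²·(1 − 2205/19084)·872000000/2205 = 1.2738668 × 10^14.
Tier 3: 16710²·(1 − 1114/16710)·202000000/1114 = 4.725588 × 10^13.
Sum = 1.9364663 × 10^14.
SE = √(1.9364663 × 10^14) = 1.3916 × 10^7.

1.3916 × 10^7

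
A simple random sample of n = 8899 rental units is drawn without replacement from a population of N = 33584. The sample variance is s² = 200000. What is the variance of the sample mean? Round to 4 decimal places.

Under SRS without replacement, Var(ȳ) = (1 − f)·s²/n with f = n/N = 8899/33584 = 0.26497737.
Var(ȳ) = (1 − 0.26497737)·200000/8899 = 0.73502263·22.474435 = 16.519219.

16.5192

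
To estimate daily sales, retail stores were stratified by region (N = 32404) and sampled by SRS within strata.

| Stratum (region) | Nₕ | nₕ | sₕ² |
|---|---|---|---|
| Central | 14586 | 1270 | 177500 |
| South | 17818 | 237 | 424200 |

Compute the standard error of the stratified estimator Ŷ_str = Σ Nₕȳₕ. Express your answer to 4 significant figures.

766700

Var(Ŷ_str) = Σₕ Nₕ²(1 − fₕ)sₕ²/nₕ.
Central: 14586²·(1 − 1270/14586)·177500/1270 = 2.7145924 × 10^10.
South: 17818²·(1 − 237/17818)·424200/237 = 5.6069263 × 10^11.
Sum = 5.8783855 × 10^11.
SE = √(5.8783855 × 10^11) = 766700.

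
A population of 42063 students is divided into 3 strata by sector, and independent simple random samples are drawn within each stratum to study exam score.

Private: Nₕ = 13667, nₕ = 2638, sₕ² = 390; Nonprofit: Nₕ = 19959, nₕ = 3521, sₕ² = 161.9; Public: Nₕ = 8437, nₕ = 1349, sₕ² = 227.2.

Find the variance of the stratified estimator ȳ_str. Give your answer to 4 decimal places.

0.0268

Var(ȳ_str) = Σₕ Wₕ²(1 − fₕ)sₕ²/nₕ with Wₕ = Nₕ/N, N = 42063.
Private: Wₕ = 0.32491739; term = 0.32491739²·(1 − 0.19301968)·390/2638 = 0.012595014.
Nonprofit: Wₕ = 0.47450253; term = 0.47450253²·(1 − 0.17641164)·161.9/3521 = 0.0085264469.
Public: Wₕ = 0.20058008; term = 0.20058008²·(1 − 0.15989096)·227.2/1349 = 0.0056925604.
Sum = 0.026814021.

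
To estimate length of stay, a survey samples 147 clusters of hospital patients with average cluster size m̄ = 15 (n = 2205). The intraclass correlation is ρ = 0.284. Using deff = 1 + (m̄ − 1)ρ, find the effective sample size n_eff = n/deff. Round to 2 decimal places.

deff = 1 + (15 − 1)·0.284 = 1 + 3.976 = 4.976.
n_eff = 2205 / 4.976 = 443.13.

443.13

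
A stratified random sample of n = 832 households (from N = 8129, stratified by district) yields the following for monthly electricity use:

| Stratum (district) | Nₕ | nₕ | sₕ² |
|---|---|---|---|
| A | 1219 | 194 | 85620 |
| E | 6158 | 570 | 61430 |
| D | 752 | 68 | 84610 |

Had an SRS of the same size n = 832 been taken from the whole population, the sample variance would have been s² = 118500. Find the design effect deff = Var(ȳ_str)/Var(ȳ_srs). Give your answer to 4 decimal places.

0.5800

Var(ȳ_str) = Σ Wₕ²(1−fₕ)sₕ²/nₕ with Wₕ = Nₕ/8129:
  A: (1219/8129)²·(1−194/1219)·85620/194 = 8.3450092
  E: (6158/8129)²·(1−570/6158)·61430/570 = 56.121271
  D: (752/8129)²·(1−68/752)·84610/68 = 9.6852866
  → Var(ȳ_str) = 74.151567.
Var(ȳ_srs) = (1 − 832/8129)·118500/832 = 127.85045.
deff = 74.151567 / 127.85045 = 0.5800.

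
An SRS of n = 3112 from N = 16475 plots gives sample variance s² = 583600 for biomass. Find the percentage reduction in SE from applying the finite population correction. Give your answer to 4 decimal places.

9.9385

f = n/N = 3112/16475 = 0.18889226.
SE_no-fpc = √(s²/n) = 13.694237; SE_fpc = √((1−f)s²/n) = 12.333238.
Ratio = √(1−f) = 0.90061520. Reduction = 100·(1 − 0.90061520) = 9.9385%.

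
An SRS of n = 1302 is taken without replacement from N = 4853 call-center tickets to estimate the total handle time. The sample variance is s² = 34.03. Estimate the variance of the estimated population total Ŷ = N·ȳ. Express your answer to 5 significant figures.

450410

Var(Ŷ) = N²·Var(ȳ) = N²·(1 − n/N)·s²/n.
f = 1302/4853 = 0.26828766; Var(ȳ) = 0.73171234·34.03/1302 = 0.019124555.
Var(Ŷ) = 4853² · 0.019124555 = 450414.04.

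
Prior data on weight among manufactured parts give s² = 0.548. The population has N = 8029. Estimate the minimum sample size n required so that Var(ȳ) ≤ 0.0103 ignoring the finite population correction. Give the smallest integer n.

54

Without fpc, n₀ = s²/D = 0.548/0.0103 = 53.2039.
Rounding up, n = 54.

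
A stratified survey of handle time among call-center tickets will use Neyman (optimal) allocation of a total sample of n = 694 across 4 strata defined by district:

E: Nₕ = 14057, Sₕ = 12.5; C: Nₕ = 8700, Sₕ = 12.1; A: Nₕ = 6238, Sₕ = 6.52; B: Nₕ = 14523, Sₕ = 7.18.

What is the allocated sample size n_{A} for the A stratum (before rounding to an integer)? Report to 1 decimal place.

66.3

Neyman allocation: nₕ = n·NₕSₕ / Σⱼ NⱼSⱼ.
Σ NⱼSⱼ = 14057·12.5 + 8700·12.1 + 6238·6.52 + 14523·7.18 = 425929.4.
n_{A} = 694·6238·6.52 / 425929.4 = 66.3.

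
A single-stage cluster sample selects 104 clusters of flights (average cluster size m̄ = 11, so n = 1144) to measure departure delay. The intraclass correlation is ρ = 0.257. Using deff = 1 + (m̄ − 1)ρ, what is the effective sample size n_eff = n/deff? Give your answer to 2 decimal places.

deff = 1 + (11 − 1)·0.257 = 1 + 2.57 = 3.57.
n_eff = 1144 / 3.57 = 320.45.

320.45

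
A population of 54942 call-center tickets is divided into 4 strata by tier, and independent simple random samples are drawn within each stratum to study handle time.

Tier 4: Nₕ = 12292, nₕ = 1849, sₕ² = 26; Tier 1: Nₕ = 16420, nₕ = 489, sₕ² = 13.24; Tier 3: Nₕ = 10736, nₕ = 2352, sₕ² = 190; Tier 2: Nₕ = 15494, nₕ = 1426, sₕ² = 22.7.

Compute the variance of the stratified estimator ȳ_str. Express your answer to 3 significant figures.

Var(ȳ_str) = Σₕ Wₕ²(1 − fₕ)sₕ²/nₕ with Wₕ = Nₕ/N, N = 54942.
Tier 4: Wₕ = 0.22372684; term = 0.22372684²·(1 − 0.15042304)·26/1849 = 5.9796441 × 10^-4.
Tier 1: Wₕ = 0.29886062; term = 0.29886062²·(1 − 0.02978076)·13.24/489 = 0.0023463154.
Tier 3: Wₕ = 0.19540606; term = 0.19540606²·(1 − 0.21907601)·190/2352 = 0.0024088021.
Tier 2: Wₕ = 0.28200648; term = 0.28200648²·(1 − 0.09203563)·22.7/1426 = 0.0011494585.
Sum = 0.0065025404.

0.00650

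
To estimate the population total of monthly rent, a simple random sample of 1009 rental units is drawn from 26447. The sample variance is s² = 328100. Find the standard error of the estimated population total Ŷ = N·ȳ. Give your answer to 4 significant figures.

Var(Ŷ) = N²·Var(ȳ) = N²·(1 − n/N)·s²/n.
f = 1009/26447 = 0.03815178; Var(ȳ) = 0.96184822·328100/1009 = 312.7675.
Var(Ŷ) = 26447² · 312.7675 = 2.1876329 × 10^11.
SE(Ŷ) = √(2.1876329 × 10^11) = 467700.

467700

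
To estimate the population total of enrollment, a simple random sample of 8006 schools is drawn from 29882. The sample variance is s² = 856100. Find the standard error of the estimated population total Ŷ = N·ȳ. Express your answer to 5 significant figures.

264390

Var(Ŷ) = N²·Var(ȳ) = N²·(1 − n/N)·s²/n.
f = 8006/29882 = 0.26792049; Var(ȳ) = 0.73207951·856100/8006 = 78.282947.
Var(Ŷ) = 29882² · 78.282947 = 6.9901499 × 10^10.
SE(Ŷ) = √(6.9901499 × 10^10) = 264390.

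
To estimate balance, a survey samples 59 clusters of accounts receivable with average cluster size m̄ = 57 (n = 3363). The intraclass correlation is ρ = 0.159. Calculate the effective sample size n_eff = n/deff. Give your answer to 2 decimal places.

339.56

deff = 1 + (57 − 1)·0.159 = 1 + 8.904 = 9.904.
n_eff = 3363 / 9.904 = 339.56.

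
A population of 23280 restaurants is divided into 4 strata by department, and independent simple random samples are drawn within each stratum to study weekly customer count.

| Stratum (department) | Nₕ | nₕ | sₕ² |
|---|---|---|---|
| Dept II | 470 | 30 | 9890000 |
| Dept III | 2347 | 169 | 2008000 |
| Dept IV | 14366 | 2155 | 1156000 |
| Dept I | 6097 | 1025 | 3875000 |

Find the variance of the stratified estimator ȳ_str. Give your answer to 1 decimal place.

Var(ȳ_str) = Σₕ Wₕ²(1 − fₕ)sₕ²/nₕ with Wₕ = Nₕ/N, N = 23280.
Dept II: Wₕ = 0.02018900; term = 0.02018900²·(1 − 0.06382979)·9890000/30 = 125.79391.
Dept III: Wₕ = 0.10081615; term = 0.10081615²·(1 − 0.07200682)·2008000/169 = 112.0681.
Dept IV: Wₕ = 0.61709622; term = 0.61709622²·(1 − 0.15000696)·1156000/2155 = 173.63277.
Dept I: Wₕ = 0.26189863; term = 0.26189863²·(1 − 0.16811547)·3875000/1025 = 215.7135.
Sum = 627.20828.

627.2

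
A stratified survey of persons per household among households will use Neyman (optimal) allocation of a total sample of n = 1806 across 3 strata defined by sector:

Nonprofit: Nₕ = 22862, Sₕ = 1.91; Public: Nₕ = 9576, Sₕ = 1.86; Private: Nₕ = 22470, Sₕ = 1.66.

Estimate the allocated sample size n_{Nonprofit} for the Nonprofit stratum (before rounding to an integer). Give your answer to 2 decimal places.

798.37

Neyman allocation: nₕ = n·NₕSₕ / Σⱼ NⱼSⱼ.
Σ NⱼSⱼ = 22862·1.91 + 9576·1.86 + 22470·1.66 = 98777.98.
n_{Nonprofit} = 1806·22862·1.91 / 98777.98 = 798.37.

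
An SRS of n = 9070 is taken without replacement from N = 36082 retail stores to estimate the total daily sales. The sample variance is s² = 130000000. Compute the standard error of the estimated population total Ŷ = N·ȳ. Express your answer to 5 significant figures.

Var(Ŷ) = N²·Var(ȳ) = N²·(1 − n/N)·s²/n.
f = 9070/36082 = 0.25137188; Var(ȳ) = 0.74862812·130000000/9070 = 10730.061.
Var(Ŷ) = 36082² · 10730.061 = 1.3969581 × 10^13.
SE(Ŷ) = √(1.3969581 × 10^13) = 3.7376 × 10^6.

3.7376 × 10^6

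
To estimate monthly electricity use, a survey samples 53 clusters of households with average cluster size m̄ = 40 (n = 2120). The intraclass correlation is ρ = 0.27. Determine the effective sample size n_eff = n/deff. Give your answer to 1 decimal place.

deff = 1 + (40 − 1)·0.27 = 1 + 10.53 = 11.53.
n_eff = 2120 / 11.53 = 183.9.

183.9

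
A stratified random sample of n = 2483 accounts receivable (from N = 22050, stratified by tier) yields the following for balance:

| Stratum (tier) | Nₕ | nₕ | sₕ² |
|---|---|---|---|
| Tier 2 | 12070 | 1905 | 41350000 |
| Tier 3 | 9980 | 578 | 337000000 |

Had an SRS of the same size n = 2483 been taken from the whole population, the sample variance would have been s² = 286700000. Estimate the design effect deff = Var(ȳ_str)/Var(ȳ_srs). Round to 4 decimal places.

Var(ȳ_str) = Σ Wₕ²(1−fₕ)sₕ²/nₕ with Wₕ = Nₕ/22050:
  Tier 2: (12070/22050)²·(1−1905/12070)·41350000/1905 = 5477.4447
  Tier 3: (9980/22050)²·(1−578/9980)·337000000/578 = 112521.54
  → Var(ȳ_str) = 117998.98.
Var(ȳ_srs) = (1 − 2483/22050)·286700000/2483 = 102462.9.
deff = 117998.98 / 102462.9 = 1.1516.

1.1516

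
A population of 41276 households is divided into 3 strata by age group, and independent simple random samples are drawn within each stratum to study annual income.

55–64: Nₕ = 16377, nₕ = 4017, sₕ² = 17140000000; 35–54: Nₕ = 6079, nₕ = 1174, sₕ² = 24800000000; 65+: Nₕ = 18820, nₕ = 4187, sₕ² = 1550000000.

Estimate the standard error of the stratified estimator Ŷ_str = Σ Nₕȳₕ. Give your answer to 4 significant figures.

Var(Ŷ_str) = Σₕ Nₕ²(1 − fₕ)sₕ²/nₕ.
55–64: 16377²·(1 − 4017/16377)·17140000000/4017 = 8.6369778 × 10^14.
35–54: 6079²·(1 − 1174/6079)·24800000000/1174 = 6.2987553 × 10^14.
65+: 18820²·(1 − 4187/18820)·1550000000/4187 = 1.0194871 × 10^14.
Sum = 1.595522 × 10^15.
SE = √(1.595522 × 10^15) = 3.994 × 10^7.

3.994 × 10^7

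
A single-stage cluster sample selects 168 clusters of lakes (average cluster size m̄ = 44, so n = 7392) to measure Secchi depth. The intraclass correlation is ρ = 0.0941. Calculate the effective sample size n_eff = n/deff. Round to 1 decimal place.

1464.8

deff = 1 + (44 − 1)·0.0941 = 1 + 4.0463 = 5.0463.
n_eff = 7392 / 5.0463 = 1464.8.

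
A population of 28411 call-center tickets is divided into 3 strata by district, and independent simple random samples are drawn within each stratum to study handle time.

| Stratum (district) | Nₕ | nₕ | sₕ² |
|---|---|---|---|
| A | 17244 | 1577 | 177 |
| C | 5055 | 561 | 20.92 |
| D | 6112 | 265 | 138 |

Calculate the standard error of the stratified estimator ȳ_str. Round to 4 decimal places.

0.2483

Var(ȳ_str) = Σₕ Wₕ²(1 − fₕ)sₕ²/nₕ with Wₕ = Nₕ/N, N = 28411.
A: Wₕ = 0.60694801; term = 0.60694801²·(1 − 0.09145210)·177/1577 = 0.037565778.
C: Wₕ = 0.17792404; term = 0.17792404²·(1 − 0.11097923)·20.92/561 = 0.0010494941.
D: Wₕ = 0.21512794; term = 0.21512794²·(1 − 0.04335733)·138/265 = 0.02305561.
Sum = 0.061670882.
SE = √(0.061670882) = 0.2483.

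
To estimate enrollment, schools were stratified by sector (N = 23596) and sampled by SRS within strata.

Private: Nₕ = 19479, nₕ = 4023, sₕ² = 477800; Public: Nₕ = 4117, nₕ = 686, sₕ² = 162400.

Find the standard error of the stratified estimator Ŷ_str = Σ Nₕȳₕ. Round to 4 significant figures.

Var(Ŷ_str) = Σₕ Nₕ²(1 − fₕ)sₕ²/nₕ.
Private: 19479²·(1 − 4023/19479)·477800/4023 = 3.5756902 × 10^10.
Public: 4117²·(1 − 686/4117)·162400/686 = 3.3439786 × 10^9.
Sum = 3.9100881 × 10^10.
SE = √(3.9100881 × 10^10) = 197700.

197700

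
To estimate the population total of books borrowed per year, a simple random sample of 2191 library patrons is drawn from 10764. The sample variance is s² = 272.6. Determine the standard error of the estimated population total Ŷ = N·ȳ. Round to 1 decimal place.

3388.4

Var(Ŷ) = N²·Var(ȳ) = N²·(1 − n/N)·s²/n.
f = 2191/10764 = 0.20354887; Var(ȳ) = 0.79645113·272.6/2191 = 0.099092916.
Var(Ŷ) = 10764² · 0.099092916 = 1.1481271 × 10^7.
SE(Ŷ) = √(1.1481271 × 10^7) = 3388.4.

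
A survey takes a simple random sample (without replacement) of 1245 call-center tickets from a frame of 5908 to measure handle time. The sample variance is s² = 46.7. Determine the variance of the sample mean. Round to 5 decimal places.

0.02961

Under SRS without replacement, Var(ȳ) = (1 − f)·s²/n with f = n/N = 1245/5908 = 0.21073121.
Var(ȳ) = (1 − 0.21073121)·46.7/1245 = 0.78926879·0.03751004 = 0.029605504.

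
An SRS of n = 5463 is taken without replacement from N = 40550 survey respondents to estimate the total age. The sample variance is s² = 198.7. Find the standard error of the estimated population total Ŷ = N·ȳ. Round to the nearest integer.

Var(Ŷ) = N²·Var(ȳ) = N²·(1 − n/N)·s²/n.
f = 5463/40550 = 0.13472256; Var(ȳ) = 0.86527744·198.7/5463 = 0.031471833.
Var(Ŷ) = 40550² · 0.031471833 = 5.1749214 × 10^7.
SE(Ŷ) = √(5.1749214 × 10^7) = 7194.

7194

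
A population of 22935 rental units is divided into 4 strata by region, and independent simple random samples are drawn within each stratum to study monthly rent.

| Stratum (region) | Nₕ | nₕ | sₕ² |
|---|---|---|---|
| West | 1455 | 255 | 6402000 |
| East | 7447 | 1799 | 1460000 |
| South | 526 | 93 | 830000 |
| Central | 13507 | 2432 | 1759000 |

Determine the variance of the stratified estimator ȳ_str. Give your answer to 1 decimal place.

357.8

Var(ȳ_str) = Σₕ Wₕ²(1 − fₕ)sₕ²/nₕ with Wₕ = Nₕ/N, N = 22935.
West: Wₕ = 0.06344016; term = 0.06344016²·(1 − 0.17525773)·6402000/255 = 83.334002.
East: Wₕ = 0.32470024; term = 0.32470024²·(1 − 0.24157379)·1460000/1799 = 64.893358.
South: Wₕ = 0.02293438; term = 0.02293438²·(1 − 0.17680608)·830000/93 = 3.8643041.
Central: Wₕ = 0.58892522; term = 0.58892522²·(1 − 0.18005479)·1759000/2432 = 205.68727.
Sum = 357.77893.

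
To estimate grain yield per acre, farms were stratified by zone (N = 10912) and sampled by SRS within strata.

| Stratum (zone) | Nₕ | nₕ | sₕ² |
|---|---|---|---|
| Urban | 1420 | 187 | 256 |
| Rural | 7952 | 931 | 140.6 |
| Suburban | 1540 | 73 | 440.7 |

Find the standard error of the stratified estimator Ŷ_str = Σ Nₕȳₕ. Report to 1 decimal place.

Var(Ŷ_str) = Σₕ Nₕ²(1 − fₕ)sₕ²/nₕ.
Urban: 1420²·(1 − 187/1420)·256/187 = 2.3968993 × 10^6.
Rural: 7952²·(1 − 931/7952)·140.6/931 = 8.4316192 × 10^6.
Suburban: 1540²·(1 − 73/1540)·440.7/73 = 1.3638639 × 10^7.
Sum = 2.4467158 × 10^7.
SE = √(2.4467158 × 10^7) = 4946.4.

4946.4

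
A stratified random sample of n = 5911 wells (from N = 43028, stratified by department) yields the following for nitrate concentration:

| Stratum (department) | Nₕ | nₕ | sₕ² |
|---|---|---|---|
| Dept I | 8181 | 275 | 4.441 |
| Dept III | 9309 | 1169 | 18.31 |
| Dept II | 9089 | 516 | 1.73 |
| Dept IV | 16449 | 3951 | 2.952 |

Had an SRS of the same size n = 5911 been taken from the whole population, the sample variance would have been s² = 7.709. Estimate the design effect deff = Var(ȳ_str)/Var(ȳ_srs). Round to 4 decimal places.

Var(ȳ_str) = Σ Wₕ²(1−fₕ)sₕ²/nₕ with Wₕ = Nₕ/43028:
  Dept I: (8181/43028)²·(1−275/8181)·4.441/275 = 5.6416867 × 10^-4
  Dept III: (9309/43028)²·(1−1169/9309)·18.31/1169 = 6.410604 × 10^-4
  Dept II: (9089/43028)²·(1−516/9089)·1.73/516 = 1.411052 × 10^-4
  Dept IV: (16449/43028)²·(1−3951/16449)·2.952/3951 = 8.2963492 × 10^-5
  → Var(ȳ_str) = 0.0014292978.
Var(ȳ_srs) = (1 − 5911/43028)·7.709/5911 = 0.0011250162.
deff = 0.0014292978 / 0.0011250162 = 1.2705.

1.2705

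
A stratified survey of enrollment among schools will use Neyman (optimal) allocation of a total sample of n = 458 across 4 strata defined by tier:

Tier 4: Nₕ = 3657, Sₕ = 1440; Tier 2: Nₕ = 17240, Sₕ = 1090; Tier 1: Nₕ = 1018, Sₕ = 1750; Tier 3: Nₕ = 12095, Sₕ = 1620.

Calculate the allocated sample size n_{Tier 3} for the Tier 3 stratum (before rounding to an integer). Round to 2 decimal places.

Neyman allocation: nₕ = n·NₕSₕ / Σⱼ NⱼSⱼ.
Σ NⱼSⱼ = 3657·1440 + 17240·1090 + 1018·1750 + 12095·1620 = 4.543308 × 10^7.
n_{Tier 3} = 458·12095·1620 / (4.543308 × 10^7) = 197.52.

197.52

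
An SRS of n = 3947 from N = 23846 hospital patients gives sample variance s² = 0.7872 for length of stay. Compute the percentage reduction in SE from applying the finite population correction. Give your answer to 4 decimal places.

8.6501

f = n/N = 3947/23846 = 0.16552042.
SE_no-fpc = √(s²/n) = 0.014122415; SE_fpc = √((1−f)s²/n) = 0.012900806.
Ratio = √(1−f) = 0.91349854. Reduction = 100·(1 − 0.91349854) = 8.6501%.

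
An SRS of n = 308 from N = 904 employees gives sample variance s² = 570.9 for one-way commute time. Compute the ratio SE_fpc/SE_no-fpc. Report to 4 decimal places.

f = n/N = 308/904 = 0.34070796.
SE_no-fpc = √(s²/n) = 1.3614593; SE_fpc = √((1−f)s²/n) = 1.1054614.
Ratio = √(1−f) = 0.81196800.

0.8120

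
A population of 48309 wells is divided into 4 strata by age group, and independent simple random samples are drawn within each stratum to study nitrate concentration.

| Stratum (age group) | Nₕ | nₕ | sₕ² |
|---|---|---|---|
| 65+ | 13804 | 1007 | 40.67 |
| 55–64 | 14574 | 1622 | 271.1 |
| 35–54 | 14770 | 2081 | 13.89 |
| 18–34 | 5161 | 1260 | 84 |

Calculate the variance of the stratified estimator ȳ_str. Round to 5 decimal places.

0.01769

Var(ȳ_str) = Σₕ Wₕ²(1 − fₕ)sₕ²/nₕ with Wₕ = Nₕ/N, N = 48309.
65+: Wₕ = 0.28574386; term = 0.28574386²·(1 − 0.07294987)·40.67/1007 = 0.0030570443.
55–64: Wₕ = 0.30168292; term = 0.30168292²·(1 − 0.11129409)·271.1/1622 = 0.013518801.
35–54: Wₕ = 0.30574013; term = 0.30574013²·(1 − 0.14089370)·13.89/2081 = 5.360212 × 10^-4.
18–34: Wₕ = 0.10683310; term = 0.10683310²·(1 − 0.24413873)·84/1260 = 5.7512528 × 10^-4.
Sum = 0.017686992.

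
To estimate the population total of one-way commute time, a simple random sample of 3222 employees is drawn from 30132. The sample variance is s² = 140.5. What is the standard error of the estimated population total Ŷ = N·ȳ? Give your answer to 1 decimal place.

5946.3

Var(Ŷ) = N²·Var(ȳ) = N²·(1 − n/N)·s²/n.
f = 3222/30132 = 0.10692951; Var(ȳ) = 0.89307049·140.5/3222 = 0.038943639.
Var(Ŷ) = 30132² · 0.038943639 = 3.5358387 × 10^7.
SE(Ŷ) = √(3.5358387 × 10^7) = 5946.3.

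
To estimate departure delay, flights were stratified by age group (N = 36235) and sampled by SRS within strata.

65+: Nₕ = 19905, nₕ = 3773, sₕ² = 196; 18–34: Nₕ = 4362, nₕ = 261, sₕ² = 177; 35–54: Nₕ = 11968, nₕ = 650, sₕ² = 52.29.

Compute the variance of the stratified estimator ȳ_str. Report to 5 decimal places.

Var(ȳ_str) = Σₕ Wₕ²(1 − fₕ)sₕ²/nₕ with Wₕ = Nₕ/N, N = 36235.
65+: Wₕ = 0.54933076; term = 0.54933076²·(1 − 0.18955036)·196/3773 = 0.012704662.
18–34: Wₕ = 0.12038085; term = 0.12038085²·(1 − 0.05983494)·177/261 = 0.0092395678.
35–54: Wₕ = 0.33028840; term = 0.33028840²·(1 − 0.05431150)·52.29/650 = 0.0082992725.
Sum = 0.030243502.

0.03024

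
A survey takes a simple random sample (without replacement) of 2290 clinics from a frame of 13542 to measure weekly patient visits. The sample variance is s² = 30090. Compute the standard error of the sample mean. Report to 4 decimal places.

3.3042

Under SRS without replacement, Var(ȳ) = (1 − f)·s²/n with f = n/N = 2290/13542 = 0.16910353.
Var(ȳ) = (1 − 0.16910353)·30090/2290 = 0.83089647·13.139738 = 10.917762.
SE(ȳ) = √(10.917762) = 3.3042.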